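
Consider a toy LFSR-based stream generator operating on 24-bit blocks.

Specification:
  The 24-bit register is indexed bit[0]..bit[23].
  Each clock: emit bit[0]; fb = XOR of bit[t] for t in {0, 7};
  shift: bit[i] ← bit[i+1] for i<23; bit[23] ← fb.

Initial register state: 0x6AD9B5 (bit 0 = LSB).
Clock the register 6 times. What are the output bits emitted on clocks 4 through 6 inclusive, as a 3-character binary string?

011

reg_0 = 0x6AD9B5
clock 1: out=1, reg = 0x356CDA
clock 2: out=0, reg = 0x9AB66D
clock 3: out=1, reg = 0xCD5B36
clock 4: out=0, reg = 0x66AD9B
clock 5: out=1, reg = 0x3356CD
clock 6: out=1, reg = 0x19AB66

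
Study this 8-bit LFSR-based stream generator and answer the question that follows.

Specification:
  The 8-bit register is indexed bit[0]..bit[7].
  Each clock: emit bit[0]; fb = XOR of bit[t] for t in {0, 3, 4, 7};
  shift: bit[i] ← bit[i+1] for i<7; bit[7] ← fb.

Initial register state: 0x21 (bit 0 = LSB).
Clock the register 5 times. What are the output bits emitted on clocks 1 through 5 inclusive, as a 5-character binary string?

reg_0 = 0x21
clock 1: out=1, reg = 0x90
clock 2: out=0, reg = 0x48
clock 3: out=0, reg = 0xA4
clock 4: out=0, reg = 0xD2
clock 5: out=0, reg = 0x69

10000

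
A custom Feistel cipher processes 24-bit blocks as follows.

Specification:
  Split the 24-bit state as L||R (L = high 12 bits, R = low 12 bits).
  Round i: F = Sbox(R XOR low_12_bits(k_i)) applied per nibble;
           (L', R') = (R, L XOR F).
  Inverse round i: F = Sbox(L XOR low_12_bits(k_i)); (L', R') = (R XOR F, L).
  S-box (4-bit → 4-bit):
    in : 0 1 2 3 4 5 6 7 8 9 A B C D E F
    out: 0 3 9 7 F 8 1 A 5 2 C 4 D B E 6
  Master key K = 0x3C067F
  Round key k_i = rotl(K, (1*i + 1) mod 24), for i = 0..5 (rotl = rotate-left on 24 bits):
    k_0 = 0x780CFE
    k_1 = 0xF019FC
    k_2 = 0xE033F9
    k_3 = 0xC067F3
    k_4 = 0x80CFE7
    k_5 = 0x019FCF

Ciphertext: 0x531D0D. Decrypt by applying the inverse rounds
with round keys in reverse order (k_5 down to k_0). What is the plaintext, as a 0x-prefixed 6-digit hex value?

s_0 = ciphertext = 0x531D0D
s_1 = InvRound(s_0, k_5) = 0x163531
s_2 = InvRound(s_1, k_4) = 0xB6E163
s_3 = InvRound(s_2, k_3) = 0xC48B6E
s_4 = InvRound(s_3, k_2) = 0xD2DC48
s_5 = InvRound(s_4, k_1) = 0x3FBD2D
s_6 = InvRound(s_5, k_0) = 0xB253FB

0xB253FB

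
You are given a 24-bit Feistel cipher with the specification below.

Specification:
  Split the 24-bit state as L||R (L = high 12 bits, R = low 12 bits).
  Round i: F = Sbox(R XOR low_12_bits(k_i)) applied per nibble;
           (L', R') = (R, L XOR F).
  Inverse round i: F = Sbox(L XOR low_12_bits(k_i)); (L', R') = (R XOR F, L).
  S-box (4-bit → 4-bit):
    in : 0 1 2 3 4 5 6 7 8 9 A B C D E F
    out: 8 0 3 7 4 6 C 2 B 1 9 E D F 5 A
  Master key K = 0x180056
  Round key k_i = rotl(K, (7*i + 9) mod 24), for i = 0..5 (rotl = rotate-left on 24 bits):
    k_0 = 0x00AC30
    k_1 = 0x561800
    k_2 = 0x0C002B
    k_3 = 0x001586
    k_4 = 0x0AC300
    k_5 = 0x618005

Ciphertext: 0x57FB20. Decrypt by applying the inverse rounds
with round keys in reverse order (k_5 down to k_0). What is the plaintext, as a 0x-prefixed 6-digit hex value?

s_0 = ciphertext = 0x57FB20
s_1 = InvRound(s_0, k_5) = 0xD0957F
s_2 = InvRound(s_1, k_4) = 0x0FED09
s_3 = InvRound(s_2, k_3) = 0xB220FE
s_4 = InvRound(s_3, k_2) = 0xE7FB22
s_5 = InvRound(s_4, k_1) = 0x708E7F
s_6 = InvRound(s_5, k_0) = 0x004708

0x004708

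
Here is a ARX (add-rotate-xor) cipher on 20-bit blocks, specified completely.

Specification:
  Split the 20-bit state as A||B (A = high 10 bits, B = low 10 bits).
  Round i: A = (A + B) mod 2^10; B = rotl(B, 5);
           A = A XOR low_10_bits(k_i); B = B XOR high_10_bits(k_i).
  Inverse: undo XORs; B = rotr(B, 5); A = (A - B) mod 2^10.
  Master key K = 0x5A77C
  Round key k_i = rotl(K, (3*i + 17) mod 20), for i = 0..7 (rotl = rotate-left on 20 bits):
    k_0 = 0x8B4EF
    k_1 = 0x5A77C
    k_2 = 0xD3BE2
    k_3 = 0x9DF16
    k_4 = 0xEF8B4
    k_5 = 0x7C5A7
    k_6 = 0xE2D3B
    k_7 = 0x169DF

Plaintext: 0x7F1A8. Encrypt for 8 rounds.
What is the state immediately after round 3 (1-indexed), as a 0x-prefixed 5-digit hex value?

0x59545

s_0 = plaintext = 0x7F1A8
s_1 = Round(s_0, k_0) = 0xD2F20
s_2 = Round(s_1, k_1) = 0x45D70
s_3 = Round(s_2, k_2) = 0x59545
s_4 = Round(s_3, k_3) = 0x6F2DD
s_5 = Round(s_4, k_4) = 0x0B408
s_6 = Round(s_5, k_5) = 0x648F1
s_7 = Round(s_6, k_6) = 0xEE1AC
s_8 = Round(s_7, k_7) = 0x2EDD7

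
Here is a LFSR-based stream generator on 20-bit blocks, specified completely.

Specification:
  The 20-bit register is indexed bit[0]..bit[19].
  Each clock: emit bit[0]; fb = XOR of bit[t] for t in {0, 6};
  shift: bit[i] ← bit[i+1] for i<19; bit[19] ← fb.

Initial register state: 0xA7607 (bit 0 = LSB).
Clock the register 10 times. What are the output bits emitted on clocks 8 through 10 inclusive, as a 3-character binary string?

001

reg_0 = 0xA7607
clock 1: out=1, reg = 0xD3B03
clock 2: out=1, reg = 0xE9D81
clock 3: out=1, reg = 0xF4EC0
clock 4: out=0, reg = 0xFA760
clock 5: out=0, reg = 0xFD3B0
clock 6: out=0, reg = 0x7E9D8
clock 7: out=0, reg = 0xBF4EC
clock 8: out=0, reg = 0xDFA76
clock 9: out=0, reg = 0xEFD3B
clock 10: out=1, reg = 0xF7E9D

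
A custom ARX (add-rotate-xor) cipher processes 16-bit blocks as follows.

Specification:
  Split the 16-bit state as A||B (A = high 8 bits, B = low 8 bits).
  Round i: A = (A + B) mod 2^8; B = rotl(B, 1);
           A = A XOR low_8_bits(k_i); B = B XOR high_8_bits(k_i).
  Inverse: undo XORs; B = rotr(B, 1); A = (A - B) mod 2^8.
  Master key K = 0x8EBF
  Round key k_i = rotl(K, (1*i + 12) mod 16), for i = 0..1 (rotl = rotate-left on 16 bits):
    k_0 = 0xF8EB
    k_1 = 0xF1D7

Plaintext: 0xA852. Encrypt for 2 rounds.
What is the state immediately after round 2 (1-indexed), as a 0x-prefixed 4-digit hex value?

s_0 = plaintext = 0xA852
s_1 = Round(s_0, k_0) = 0x115C
s_2 = Round(s_1, k_1) = 0xBA49

0xBA49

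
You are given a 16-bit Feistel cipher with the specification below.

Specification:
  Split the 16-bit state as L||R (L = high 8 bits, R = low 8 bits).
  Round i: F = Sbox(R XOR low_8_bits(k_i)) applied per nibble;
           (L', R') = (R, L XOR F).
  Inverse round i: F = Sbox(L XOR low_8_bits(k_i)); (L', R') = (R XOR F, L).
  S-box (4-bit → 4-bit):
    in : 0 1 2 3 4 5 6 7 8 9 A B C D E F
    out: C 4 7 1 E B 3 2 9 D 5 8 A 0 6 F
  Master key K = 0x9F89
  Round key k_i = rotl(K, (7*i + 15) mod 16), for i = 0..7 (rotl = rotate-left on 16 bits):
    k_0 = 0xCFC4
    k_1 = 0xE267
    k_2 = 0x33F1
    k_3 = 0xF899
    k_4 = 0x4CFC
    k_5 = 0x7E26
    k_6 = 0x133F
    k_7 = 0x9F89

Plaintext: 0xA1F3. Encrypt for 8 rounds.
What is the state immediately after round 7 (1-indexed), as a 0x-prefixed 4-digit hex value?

0xAE9D

s_0 = plaintext = 0xA1F3
s_1 = Round(s_0, k_0) = 0xF3B3
s_2 = Round(s_1, k_1) = 0xB3FD
s_3 = Round(s_2, k_2) = 0xFD79
s_4 = Round(s_3, k_3) = 0x7991
s_5 = Round(s_4, k_4) = 0x9149
s_6 = Round(s_5, k_5) = 0x49AE
s_7 = Round(s_6, k_6) = 0xAE9D
s_8 = Round(s_7, k_7) = 0x9DE0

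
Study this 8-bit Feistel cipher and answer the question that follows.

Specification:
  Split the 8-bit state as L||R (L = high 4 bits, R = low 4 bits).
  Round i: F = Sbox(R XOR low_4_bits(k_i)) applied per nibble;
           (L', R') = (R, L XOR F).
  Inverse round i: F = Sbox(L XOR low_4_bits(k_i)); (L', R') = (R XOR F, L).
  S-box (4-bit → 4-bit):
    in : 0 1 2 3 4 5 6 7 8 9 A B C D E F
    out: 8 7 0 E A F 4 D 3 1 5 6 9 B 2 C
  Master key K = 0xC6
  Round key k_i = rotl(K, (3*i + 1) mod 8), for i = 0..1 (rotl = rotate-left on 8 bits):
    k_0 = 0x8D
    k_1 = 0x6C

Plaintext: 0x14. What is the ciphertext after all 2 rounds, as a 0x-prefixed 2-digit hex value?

0x0D

s_0 = plaintext = 0x14
s_1 = Round(s_0, k_0) = 0x40
s_2 = Round(s_1, k_1) = 0x0D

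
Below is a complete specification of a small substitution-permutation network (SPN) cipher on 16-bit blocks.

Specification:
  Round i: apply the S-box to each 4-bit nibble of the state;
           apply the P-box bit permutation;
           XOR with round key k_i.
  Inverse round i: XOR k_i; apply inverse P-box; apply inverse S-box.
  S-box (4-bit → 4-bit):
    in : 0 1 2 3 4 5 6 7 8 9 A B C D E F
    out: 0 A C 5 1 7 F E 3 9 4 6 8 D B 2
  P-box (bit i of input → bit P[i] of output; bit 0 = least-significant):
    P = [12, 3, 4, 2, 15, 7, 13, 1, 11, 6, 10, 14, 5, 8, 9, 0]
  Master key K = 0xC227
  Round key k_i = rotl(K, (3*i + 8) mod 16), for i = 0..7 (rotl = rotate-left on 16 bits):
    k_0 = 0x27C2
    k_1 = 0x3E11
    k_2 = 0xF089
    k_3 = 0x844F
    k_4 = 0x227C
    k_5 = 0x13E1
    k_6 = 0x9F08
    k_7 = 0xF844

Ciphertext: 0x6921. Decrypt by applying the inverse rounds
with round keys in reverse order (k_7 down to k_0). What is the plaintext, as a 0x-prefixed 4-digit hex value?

0x8727

s_0 = ciphertext = 0x6921
s_1 = InvRound(s_0, k_7) = 0xEF49
s_2 = InvRound(s_1, k_6) = 0xC1A4
s_3 = InvRound(s_2, k_5) = 0x2149
s_4 = InvRound(s_3, k_4) = 0x6002
s_5 = InvRound(s_4, k_3) = 0xC731
s_6 = InvRound(s_5, k_2) = 0x5AB5
s_7 = InvRound(s_6, k_1) = 0x42BC
s_8 = InvRound(s_7, k_0) = 0x8727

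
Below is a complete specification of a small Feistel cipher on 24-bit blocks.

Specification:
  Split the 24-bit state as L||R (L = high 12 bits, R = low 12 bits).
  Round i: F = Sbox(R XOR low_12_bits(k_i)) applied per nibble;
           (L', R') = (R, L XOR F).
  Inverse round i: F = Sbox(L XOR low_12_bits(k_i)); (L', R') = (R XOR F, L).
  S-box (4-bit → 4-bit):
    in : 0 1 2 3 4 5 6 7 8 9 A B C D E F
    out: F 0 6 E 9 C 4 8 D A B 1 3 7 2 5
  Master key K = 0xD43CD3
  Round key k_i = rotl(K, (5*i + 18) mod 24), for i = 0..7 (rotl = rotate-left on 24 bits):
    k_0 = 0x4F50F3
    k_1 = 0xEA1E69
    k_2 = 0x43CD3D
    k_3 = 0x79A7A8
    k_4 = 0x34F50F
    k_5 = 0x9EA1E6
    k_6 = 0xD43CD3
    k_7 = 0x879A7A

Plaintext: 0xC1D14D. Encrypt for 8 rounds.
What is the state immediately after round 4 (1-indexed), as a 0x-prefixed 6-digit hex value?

0x7E689B

s_0 = plaintext = 0xC1D14D
s_1 = Round(s_0, k_0) = 0x14DC0F
s_2 = Round(s_1, k_1) = 0xC0F709
s_3 = Round(s_2, k_2) = 0x7097E6
s_4 = Round(s_3, k_3) = 0x7E689B
s_5 = Round(s_4, k_4) = 0x89B04F
s_6 = Round(s_5, k_5) = 0x04F821
s_7 = Round(s_6, k_6) = 0x821919
s_8 = Round(s_7, k_7) = 0x91966F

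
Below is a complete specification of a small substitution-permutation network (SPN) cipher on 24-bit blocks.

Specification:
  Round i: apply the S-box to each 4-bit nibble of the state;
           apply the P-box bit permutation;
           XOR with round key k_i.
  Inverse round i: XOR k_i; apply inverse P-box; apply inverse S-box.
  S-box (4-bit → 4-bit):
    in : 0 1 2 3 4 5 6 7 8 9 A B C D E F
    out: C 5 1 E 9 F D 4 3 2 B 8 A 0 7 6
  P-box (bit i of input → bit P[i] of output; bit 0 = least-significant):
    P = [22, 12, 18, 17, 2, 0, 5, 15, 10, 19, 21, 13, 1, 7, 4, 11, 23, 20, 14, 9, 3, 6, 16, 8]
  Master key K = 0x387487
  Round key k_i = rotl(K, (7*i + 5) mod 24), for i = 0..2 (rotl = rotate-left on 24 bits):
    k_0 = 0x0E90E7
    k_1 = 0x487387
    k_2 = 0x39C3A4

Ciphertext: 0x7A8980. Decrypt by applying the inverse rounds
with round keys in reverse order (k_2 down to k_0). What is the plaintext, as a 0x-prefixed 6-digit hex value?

s_0 = ciphertext = 0x7A8980
s_1 = InvRound(s_0, k_2) = 0x70BD14
s_2 = InvRound(s_1, k_1) = 0xD35ECD
s_3 = InvRound(s_2, k_0) = 0x154801

0x154801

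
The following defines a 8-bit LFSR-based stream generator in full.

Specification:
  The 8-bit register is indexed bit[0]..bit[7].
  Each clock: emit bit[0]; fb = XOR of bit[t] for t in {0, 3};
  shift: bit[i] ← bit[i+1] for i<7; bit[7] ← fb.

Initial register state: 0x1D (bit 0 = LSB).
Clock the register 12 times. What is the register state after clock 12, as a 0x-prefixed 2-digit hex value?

0x5D

reg_0 = 0x1D
clock 1: out=1, reg = 0x0E
clock 2: out=0, reg = 0x87
clock 3: out=1, reg = 0xC3
clock 4: out=1, reg = 0xE1
clock 5: out=1, reg = 0xF0
clock 6: out=0, reg = 0x78
clock 7: out=0, reg = 0xBC
clock 8: out=0, reg = 0xDE
clock 9: out=0, reg = 0xEF
clock 10: out=1, reg = 0x77
clock 11: out=1, reg = 0xBB
clock 12: out=1, reg = 0x5D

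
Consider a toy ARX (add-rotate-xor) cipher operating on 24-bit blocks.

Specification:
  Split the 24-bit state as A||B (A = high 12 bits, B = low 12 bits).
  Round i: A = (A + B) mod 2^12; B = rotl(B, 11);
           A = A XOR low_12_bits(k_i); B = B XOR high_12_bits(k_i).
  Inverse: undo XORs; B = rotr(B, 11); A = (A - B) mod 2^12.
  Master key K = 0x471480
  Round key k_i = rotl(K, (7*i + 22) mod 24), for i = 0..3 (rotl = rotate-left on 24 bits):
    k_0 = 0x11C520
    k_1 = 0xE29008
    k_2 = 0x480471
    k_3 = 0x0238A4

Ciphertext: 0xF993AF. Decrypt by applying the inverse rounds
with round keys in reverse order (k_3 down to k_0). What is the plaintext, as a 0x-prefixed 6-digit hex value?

0x97B65E

s_0 = ciphertext = 0xF993AF
s_1 = InvRound(s_0, k_3) = 0x025718
s_2 = InvRound(s_1, k_2) = 0xD24730
s_3 = InvRound(s_2, k_1) = 0xAF9233
s_4 = InvRound(s_3, k_0) = 0x97B65E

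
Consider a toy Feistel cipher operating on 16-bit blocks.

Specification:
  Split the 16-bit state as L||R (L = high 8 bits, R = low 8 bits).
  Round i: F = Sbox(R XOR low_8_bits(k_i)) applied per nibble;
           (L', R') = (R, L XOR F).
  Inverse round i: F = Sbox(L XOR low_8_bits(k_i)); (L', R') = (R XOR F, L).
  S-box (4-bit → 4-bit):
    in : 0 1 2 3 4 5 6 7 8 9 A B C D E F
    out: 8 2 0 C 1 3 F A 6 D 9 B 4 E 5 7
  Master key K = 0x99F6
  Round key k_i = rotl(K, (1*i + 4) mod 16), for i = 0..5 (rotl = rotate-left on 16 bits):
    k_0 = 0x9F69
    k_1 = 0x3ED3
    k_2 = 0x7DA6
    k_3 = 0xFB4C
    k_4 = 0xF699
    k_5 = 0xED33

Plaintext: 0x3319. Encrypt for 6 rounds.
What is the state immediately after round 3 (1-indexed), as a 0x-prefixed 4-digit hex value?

s_0 = plaintext = 0x3319
s_1 = Round(s_0, k_0) = 0x199B
s_2 = Round(s_1, k_1) = 0x9B0F
s_3 = Round(s_2, k_2) = 0x0F06
s_4 = Round(s_3, k_3) = 0x0616
s_5 = Round(s_4, k_4) = 0x1661
s_6 = Round(s_5, k_5) = 0x6126

0x0F06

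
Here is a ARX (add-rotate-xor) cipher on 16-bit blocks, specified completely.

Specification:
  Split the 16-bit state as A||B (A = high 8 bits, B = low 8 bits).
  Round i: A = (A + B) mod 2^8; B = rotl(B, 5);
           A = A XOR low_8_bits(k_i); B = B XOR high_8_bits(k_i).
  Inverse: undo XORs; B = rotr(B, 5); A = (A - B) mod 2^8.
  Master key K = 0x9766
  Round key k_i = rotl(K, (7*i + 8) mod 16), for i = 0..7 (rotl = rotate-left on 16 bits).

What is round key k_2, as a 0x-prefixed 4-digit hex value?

0xD9A5

K = 0x9766
k_0 = rotl(K, (7*0+8) mod 16) = rotl(K, 8) = 0x6697
k_1 = rotl(K, (7*1+8) mod 16) = rotl(K, 15) = 0x4BB3
k_2 = rotl(K, (7*2+8) mod 16) = rotl(K, 6) = 0xD9A5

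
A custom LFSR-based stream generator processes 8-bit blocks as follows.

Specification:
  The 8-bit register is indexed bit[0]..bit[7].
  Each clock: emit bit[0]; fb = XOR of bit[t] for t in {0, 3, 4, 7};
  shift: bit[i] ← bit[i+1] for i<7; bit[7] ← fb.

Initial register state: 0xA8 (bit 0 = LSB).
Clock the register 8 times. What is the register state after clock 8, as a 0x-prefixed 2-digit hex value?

0xB2

reg_0 = 0xA8
clock 1: out=0, reg = 0x54
clock 2: out=0, reg = 0xAA
clock 3: out=0, reg = 0x55
clock 4: out=1, reg = 0x2A
clock 5: out=0, reg = 0x95
clock 6: out=1, reg = 0xCA
clock 7: out=0, reg = 0x65
clock 8: out=1, reg = 0xB2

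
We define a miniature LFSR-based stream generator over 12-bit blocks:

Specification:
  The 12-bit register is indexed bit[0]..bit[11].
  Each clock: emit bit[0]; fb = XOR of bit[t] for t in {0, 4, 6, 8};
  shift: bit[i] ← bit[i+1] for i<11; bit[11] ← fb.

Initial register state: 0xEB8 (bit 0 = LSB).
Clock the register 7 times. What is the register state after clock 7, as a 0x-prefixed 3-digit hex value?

0xAFD

reg_0 = 0xEB8
clock 1: out=0, reg = 0xF5C
clock 2: out=0, reg = 0xFAE
clock 3: out=0, reg = 0xFD7
clock 4: out=1, reg = 0x7EB
clock 5: out=1, reg = 0xBF5
clock 6: out=1, reg = 0x5FA
clock 7: out=0, reg = 0xAFD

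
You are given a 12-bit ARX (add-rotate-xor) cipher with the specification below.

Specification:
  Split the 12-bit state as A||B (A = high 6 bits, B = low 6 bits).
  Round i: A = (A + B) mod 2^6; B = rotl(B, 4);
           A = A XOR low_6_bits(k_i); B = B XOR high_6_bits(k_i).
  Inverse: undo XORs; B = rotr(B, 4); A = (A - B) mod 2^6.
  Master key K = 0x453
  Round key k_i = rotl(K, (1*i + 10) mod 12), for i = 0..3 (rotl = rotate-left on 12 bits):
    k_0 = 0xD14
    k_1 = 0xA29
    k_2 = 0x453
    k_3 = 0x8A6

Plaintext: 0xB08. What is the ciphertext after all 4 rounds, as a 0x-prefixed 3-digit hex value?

s_0 = plaintext = 0xB08
s_1 = Round(s_0, k_0) = 0x836
s_2 = Round(s_1, k_1) = 0xFC5
s_3 = Round(s_2, k_2) = 0x5C0
s_4 = Round(s_3, k_3) = 0xC62

0xC62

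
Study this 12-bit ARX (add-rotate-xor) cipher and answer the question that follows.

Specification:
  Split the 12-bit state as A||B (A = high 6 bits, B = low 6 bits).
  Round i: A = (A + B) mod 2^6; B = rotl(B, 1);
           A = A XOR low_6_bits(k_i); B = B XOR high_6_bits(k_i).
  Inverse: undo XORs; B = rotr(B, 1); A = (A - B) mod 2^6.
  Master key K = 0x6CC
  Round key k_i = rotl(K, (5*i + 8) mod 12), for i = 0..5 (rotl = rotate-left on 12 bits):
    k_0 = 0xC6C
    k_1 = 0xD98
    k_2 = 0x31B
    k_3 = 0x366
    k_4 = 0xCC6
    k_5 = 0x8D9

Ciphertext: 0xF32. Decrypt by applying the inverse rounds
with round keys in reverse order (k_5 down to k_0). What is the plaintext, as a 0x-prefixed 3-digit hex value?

s_0 = ciphertext = 0xF32
s_1 = InvRound(s_0, k_5) = 0xF68
s_2 = InvRound(s_1, k_4) = 0x3AD
s_3 = InvRound(s_2, k_3) = 0x610
s_4 = InvRound(s_3, k_2) = 0xD4E
s_5 = InvRound(s_4, k_1) = 0x45C
s_6 = InvRound(s_5, k_0) = 0x1F6

0x1F6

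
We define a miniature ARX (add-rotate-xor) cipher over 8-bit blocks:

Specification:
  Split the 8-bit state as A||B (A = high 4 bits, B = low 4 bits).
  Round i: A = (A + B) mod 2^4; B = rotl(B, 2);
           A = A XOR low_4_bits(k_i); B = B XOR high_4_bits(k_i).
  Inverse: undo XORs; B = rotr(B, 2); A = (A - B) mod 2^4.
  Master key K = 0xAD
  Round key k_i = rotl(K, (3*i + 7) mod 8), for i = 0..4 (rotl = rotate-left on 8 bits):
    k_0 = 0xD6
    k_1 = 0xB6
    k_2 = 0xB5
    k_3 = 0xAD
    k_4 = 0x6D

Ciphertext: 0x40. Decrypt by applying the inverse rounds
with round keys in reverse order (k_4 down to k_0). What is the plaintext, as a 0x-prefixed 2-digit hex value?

0xD1

s_0 = ciphertext = 0x40
s_1 = InvRound(s_0, k_4) = 0x09
s_2 = InvRound(s_1, k_3) = 0x1C
s_3 = InvRound(s_2, k_2) = 0x7D
s_4 = InvRound(s_3, k_1) = 0x89
s_5 = InvRound(s_4, k_0) = 0xD1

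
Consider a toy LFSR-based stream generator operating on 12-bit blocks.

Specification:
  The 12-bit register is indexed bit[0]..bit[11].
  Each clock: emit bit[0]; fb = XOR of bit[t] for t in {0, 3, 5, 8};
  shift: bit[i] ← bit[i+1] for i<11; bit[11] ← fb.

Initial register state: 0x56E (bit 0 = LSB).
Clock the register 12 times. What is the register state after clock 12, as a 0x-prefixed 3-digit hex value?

reg_0 = 0x56E
clock 1: out=0, reg = 0xAB7
clock 2: out=1, reg = 0x55B
clock 3: out=1, reg = 0xAAD
clock 4: out=1, reg = 0xD56
clock 5: out=0, reg = 0xEAB
clock 6: out=1, reg = 0xF55
clock 7: out=1, reg = 0x7AA
clock 8: out=0, reg = 0xBD5
clock 9: out=1, reg = 0x5EA
clock 10: out=0, reg = 0xAF5
clock 11: out=1, reg = 0x57A
clock 12: out=0, reg = 0xABD

0xABD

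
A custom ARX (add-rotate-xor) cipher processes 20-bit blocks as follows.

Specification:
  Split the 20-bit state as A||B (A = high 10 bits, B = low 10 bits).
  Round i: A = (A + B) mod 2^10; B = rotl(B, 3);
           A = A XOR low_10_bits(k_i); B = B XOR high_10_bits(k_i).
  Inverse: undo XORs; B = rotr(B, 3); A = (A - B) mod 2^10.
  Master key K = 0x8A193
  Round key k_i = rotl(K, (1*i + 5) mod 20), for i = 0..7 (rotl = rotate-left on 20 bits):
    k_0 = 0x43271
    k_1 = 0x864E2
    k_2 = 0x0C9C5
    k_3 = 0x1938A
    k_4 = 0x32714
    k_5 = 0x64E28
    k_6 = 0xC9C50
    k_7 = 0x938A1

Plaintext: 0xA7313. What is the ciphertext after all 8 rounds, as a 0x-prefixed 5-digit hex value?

0xD9CBE

s_0 = plaintext = 0xA7313
s_1 = Round(s_0, k_0) = 0xF7992
s_2 = Round(s_1, k_1) = 0x64A8A
s_3 = Round(s_2, k_2) = 0x76467
s_4 = Round(s_3, k_3) = 0x72B5C
s_5 = Round(s_4, k_4) = 0x8CA2F
s_6 = Round(s_5, k_5) = 0x924EF
s_7 = Round(s_6, k_6) = 0xDA05E
s_8 = Round(s_7, k_7) = 0xD9CBE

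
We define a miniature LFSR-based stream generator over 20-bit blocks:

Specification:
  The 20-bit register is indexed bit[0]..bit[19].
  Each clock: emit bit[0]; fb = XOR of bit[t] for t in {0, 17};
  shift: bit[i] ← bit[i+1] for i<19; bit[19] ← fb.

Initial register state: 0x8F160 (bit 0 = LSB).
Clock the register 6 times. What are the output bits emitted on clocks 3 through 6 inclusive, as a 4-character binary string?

reg_0 = 0x8F160
clock 1: out=0, reg = 0x478B0
clock 2: out=0, reg = 0x23C58
clock 3: out=0, reg = 0x91E2C
clock 4: out=0, reg = 0x48F16
clock 5: out=0, reg = 0x2478B
clock 6: out=1, reg = 0x123C5

0001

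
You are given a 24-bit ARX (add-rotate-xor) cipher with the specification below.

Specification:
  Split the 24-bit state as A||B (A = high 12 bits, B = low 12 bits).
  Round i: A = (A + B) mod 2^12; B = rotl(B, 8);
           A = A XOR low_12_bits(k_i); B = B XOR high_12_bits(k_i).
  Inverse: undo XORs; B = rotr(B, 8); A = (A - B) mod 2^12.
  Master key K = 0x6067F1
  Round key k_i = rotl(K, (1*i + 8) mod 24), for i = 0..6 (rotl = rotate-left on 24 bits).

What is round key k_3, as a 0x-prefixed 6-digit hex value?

K = 0x6067F1
k_0 = rotl(K, (1*0+8) mod 24) = rotl(K, 8) = 0x67F160
k_1 = rotl(K, (1*1+8) mod 24) = rotl(K, 9) = 0xCFE2C0
k_2 = rotl(K, (1*2+8) mod 24) = rotl(K, 10) = 0x9FC581
k_3 = rotl(K, (1*3+8) mod 24) = rotl(K, 11) = 0x3F8B03

0x3F8B03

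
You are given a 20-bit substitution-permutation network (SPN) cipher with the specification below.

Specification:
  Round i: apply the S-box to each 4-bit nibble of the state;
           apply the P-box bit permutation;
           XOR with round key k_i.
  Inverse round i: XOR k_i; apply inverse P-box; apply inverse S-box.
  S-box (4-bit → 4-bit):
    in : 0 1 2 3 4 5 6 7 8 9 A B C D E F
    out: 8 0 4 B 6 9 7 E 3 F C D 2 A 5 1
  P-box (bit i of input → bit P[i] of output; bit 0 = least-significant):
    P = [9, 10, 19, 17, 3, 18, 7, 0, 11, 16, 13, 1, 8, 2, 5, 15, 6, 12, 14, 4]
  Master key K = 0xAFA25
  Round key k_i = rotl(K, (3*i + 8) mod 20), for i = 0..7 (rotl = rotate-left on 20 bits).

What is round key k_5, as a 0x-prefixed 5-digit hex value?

K = 0xAFA25
k_0 = rotl(K, (3*0+8) mod 20) = rotl(K, 8) = 0xA25AF
k_1 = rotl(K, (3*1+8) mod 20) = rotl(K, 11) = 0x12D7D
k_2 = rotl(K, (3*2+8) mod 20) = rotl(K, 14) = 0x96BE8
k_3 = rotl(K, (3*3+8) mod 20) = rotl(K, 17) = 0xB5F44
k_4 = rotl(K, (3*4+8) mod 20) = rotl(K, 0) = 0xAFA25
k_5 = rotl(K, (3*5+8) mod 20) = rotl(K, 3) = 0x7D12D

0x7D12D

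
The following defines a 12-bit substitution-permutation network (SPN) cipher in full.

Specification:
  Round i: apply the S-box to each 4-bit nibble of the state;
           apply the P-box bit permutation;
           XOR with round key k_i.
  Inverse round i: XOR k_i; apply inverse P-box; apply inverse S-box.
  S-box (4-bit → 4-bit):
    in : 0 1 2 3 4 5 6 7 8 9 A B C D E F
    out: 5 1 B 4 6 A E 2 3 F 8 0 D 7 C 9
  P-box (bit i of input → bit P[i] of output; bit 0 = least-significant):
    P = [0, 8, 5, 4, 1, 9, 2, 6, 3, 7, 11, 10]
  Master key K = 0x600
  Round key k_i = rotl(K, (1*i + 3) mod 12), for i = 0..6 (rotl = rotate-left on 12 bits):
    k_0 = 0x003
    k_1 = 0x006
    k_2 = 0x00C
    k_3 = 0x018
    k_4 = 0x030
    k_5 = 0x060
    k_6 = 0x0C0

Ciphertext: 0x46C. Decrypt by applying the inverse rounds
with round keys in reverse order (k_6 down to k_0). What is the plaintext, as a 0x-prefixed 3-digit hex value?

0x85E

s_0 = ciphertext = 0x46C
s_1 = InvRound(s_0, k_6) = 0x233
s_2 = InvRound(s_1, k_5) = 0xB2F
s_3 = InvRound(s_2, k_4) = 0x0D2
s_4 = InvRound(s_3, k_3) = 0x8FB
s_5 = InvRound(s_4, k_2) = 0x4CC
s_6 = InvRound(s_5, k_1) = 0x2FB
s_7 = InvRound(s_6, k_0) = 0x85E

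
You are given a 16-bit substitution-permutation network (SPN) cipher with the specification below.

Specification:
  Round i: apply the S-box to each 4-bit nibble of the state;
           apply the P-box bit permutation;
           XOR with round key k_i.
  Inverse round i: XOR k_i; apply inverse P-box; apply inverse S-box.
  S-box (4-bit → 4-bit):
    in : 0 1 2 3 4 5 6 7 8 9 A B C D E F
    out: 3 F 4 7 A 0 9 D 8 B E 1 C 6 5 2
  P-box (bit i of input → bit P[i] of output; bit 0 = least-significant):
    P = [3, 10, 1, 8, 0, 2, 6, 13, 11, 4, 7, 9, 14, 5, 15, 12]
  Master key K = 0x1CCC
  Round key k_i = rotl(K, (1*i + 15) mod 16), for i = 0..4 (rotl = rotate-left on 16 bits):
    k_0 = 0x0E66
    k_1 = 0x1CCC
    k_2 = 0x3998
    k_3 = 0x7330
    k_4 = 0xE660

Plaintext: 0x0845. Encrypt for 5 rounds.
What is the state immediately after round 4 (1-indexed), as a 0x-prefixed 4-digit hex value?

0x414F

s_0 = plaintext = 0x0845
s_1 = Round(s_0, k_0) = 0x6C42
s_2 = Round(s_1, k_1) = 0x6E4A
s_3 = Round(s_2, k_2) = 0x441E
s_4 = Round(s_3, k_3) = 0x414F
s_5 = Round(s_4, k_4) = 0xD8D4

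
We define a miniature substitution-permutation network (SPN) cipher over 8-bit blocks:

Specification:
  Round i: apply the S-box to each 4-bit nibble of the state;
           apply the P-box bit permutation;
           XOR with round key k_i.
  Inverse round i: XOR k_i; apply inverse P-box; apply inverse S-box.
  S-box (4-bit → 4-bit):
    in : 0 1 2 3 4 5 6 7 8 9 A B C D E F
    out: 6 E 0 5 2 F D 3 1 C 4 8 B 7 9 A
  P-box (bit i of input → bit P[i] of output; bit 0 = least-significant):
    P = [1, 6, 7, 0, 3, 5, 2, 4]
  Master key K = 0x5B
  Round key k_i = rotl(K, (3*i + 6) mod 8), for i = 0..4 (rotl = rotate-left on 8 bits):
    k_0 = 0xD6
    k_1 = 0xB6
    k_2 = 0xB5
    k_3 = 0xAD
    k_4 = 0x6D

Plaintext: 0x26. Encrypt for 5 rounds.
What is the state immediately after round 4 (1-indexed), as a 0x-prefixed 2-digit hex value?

0xD9

s_0 = plaintext = 0x26
s_1 = Round(s_0, k_0) = 0x55
s_2 = Round(s_1, k_1) = 0x49
s_3 = Round(s_2, k_2) = 0x14
s_4 = Round(s_3, k_3) = 0xD9
s_5 = Round(s_4, k_4) = 0xC0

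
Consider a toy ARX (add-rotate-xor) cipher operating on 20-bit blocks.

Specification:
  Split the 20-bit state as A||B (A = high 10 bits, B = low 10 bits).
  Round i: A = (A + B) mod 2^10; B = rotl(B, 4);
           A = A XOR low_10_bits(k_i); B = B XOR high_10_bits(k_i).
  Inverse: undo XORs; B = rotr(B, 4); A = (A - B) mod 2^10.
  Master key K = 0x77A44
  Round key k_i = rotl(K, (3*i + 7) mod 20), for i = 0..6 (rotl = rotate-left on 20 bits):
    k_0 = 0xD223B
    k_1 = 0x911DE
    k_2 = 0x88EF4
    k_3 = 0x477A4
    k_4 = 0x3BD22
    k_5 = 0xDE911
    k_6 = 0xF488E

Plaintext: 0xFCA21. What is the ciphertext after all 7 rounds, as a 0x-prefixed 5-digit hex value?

s_0 = plaintext = 0xFCA21
s_1 = Round(s_0, k_0) = 0x0A150
s_2 = Round(s_1, k_1) = 0x29B41
s_3 = Round(s_2, k_2) = 0x44E3E
s_4 = Round(s_3, k_3) = 0x3D6F5
s_5 = Round(s_4, k_4) = 0xB23B4
s_6 = Round(s_5, k_5) = 0xDB434
s_7 = Round(s_6, k_6) = 0xCBC92

0xCBC92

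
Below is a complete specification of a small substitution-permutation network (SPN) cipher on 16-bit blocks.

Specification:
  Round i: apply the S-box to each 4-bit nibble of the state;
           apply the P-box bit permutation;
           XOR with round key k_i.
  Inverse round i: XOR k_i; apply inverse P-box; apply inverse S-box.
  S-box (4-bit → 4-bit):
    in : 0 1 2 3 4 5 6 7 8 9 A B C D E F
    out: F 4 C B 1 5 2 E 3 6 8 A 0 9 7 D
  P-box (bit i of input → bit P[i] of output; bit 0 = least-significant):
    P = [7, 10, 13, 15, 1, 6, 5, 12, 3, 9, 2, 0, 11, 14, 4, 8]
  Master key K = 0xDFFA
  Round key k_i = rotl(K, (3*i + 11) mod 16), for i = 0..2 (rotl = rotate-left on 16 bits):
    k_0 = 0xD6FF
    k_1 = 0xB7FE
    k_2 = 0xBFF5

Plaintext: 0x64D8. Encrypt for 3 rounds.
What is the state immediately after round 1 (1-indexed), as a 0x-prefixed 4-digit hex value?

s_0 = plaintext = 0x64D8
s_1 = Round(s_0, k_0) = 0x8275
s_2 = Round(s_1, k_1) = 0xCF1B
s_3 = Round(s_2, k_2) = 0x3BD8

0x8275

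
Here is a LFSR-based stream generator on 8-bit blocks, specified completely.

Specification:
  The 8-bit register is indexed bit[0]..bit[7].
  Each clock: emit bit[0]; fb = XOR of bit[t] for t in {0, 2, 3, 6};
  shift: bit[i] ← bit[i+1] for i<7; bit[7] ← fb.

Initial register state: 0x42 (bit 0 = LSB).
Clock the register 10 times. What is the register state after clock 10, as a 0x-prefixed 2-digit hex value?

reg_0 = 0x42
clock 1: out=0, reg = 0xA1
clock 2: out=1, reg = 0xD0
clock 3: out=0, reg = 0xE8
clock 4: out=0, reg = 0x74
clock 5: out=0, reg = 0x3A
clock 6: out=0, reg = 0x9D
clock 7: out=1, reg = 0xCE
clock 8: out=0, reg = 0xE7
clock 9: out=1, reg = 0xF3
clock 10: out=1, reg = 0x79

0x79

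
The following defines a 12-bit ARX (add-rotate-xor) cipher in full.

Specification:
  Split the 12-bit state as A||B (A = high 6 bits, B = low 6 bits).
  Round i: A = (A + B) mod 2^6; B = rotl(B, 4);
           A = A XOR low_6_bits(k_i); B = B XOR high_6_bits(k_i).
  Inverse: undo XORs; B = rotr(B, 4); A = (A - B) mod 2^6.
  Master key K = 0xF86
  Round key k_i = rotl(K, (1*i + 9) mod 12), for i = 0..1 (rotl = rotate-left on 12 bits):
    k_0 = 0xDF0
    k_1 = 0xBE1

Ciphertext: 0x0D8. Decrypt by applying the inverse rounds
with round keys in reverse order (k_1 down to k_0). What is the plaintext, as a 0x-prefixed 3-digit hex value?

0x462

s_0 = ciphertext = 0x0D8
s_1 = InvRound(s_0, k_1) = 0x0DF
s_2 = InvRound(s_1, k_0) = 0x462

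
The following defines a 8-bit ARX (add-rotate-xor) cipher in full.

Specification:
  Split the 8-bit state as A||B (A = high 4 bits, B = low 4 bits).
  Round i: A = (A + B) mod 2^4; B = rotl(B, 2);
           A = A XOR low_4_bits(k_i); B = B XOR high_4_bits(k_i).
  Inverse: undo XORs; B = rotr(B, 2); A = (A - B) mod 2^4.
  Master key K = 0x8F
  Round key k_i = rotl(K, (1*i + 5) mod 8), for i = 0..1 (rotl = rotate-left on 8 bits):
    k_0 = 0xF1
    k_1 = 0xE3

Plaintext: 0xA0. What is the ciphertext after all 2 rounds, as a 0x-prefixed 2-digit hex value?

0x91

s_0 = plaintext = 0xA0
s_1 = Round(s_0, k_0) = 0xBF
s_2 = Round(s_1, k_1) = 0x91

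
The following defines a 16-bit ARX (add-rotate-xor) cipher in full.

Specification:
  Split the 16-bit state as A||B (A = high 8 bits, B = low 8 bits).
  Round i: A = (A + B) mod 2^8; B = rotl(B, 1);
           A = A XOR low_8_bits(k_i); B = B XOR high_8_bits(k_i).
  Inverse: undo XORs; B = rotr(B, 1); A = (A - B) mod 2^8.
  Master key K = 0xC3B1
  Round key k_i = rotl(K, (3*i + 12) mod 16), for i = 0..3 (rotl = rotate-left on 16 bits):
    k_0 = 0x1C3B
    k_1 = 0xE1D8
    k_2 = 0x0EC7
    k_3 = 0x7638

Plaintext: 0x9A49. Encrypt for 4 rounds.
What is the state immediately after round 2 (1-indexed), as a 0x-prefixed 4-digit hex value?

0xBEFC

s_0 = plaintext = 0x9A49
s_1 = Round(s_0, k_0) = 0xD88E
s_2 = Round(s_1, k_1) = 0xBEFC
s_3 = Round(s_2, k_2) = 0x7DF7
s_4 = Round(s_3, k_3) = 0x4C99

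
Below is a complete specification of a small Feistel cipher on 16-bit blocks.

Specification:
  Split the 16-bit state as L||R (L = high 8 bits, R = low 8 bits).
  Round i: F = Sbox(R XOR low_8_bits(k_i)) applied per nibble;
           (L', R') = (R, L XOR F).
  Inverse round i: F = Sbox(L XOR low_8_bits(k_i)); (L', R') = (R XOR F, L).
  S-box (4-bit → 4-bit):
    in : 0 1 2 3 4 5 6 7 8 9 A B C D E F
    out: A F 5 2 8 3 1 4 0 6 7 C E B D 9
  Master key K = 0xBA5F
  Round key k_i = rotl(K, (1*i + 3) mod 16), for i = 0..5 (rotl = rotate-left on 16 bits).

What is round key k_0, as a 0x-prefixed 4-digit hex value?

0xD2FD

K = 0xBA5F
k_0 = rotl(K, (1*0+3) mod 16) = rotl(K, 3) = 0xD2FD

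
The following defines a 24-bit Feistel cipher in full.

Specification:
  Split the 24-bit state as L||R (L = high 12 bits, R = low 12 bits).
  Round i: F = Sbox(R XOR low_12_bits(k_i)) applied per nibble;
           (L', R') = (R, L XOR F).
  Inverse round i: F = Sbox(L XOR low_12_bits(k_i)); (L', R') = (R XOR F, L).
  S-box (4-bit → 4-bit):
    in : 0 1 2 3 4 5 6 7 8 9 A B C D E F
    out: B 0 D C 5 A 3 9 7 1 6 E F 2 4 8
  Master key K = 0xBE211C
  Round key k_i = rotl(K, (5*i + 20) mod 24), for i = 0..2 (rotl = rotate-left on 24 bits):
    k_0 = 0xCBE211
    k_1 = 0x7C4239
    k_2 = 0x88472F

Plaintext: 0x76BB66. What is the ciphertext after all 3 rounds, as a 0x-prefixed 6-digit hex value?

s_0 = plaintext = 0x76BB66
s_1 = Round(s_0, k_0) = 0xB666F2
s_2 = Round(s_1, k_1) = 0x6F2E98
s_3 = Round(s_2, k_2) = 0xE9871B

0xE9871B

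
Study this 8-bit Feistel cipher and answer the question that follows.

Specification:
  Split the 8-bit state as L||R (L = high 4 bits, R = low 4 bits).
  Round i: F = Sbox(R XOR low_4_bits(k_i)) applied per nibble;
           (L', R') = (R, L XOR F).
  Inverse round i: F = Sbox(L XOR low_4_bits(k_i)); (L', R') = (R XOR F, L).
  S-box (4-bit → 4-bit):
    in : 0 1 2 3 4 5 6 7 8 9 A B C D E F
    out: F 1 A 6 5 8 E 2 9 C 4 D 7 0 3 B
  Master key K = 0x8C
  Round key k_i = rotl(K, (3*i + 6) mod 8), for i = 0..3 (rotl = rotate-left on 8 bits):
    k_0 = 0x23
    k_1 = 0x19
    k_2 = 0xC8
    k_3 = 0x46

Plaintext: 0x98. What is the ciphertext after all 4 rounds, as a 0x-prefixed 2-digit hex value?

s_0 = plaintext = 0x98
s_1 = Round(s_0, k_0) = 0x84
s_2 = Round(s_1, k_1) = 0x48
s_3 = Round(s_2, k_2) = 0x8B
s_4 = Round(s_3, k_3) = 0xB8

0xB8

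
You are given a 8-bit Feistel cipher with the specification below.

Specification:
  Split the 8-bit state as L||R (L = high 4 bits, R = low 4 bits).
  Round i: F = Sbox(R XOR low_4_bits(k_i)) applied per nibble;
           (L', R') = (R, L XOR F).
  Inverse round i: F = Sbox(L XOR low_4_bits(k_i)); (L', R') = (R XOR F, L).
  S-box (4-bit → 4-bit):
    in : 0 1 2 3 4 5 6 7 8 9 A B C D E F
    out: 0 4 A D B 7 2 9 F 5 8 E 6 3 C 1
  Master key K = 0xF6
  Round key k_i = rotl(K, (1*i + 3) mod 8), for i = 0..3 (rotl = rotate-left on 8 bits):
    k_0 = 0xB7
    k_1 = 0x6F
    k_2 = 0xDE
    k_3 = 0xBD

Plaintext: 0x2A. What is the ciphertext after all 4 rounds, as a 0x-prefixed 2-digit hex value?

0xEB

s_0 = plaintext = 0x2A
s_1 = Round(s_0, k_0) = 0xA1
s_2 = Round(s_1, k_1) = 0x16
s_3 = Round(s_2, k_2) = 0x6E
s_4 = Round(s_3, k_3) = 0xEB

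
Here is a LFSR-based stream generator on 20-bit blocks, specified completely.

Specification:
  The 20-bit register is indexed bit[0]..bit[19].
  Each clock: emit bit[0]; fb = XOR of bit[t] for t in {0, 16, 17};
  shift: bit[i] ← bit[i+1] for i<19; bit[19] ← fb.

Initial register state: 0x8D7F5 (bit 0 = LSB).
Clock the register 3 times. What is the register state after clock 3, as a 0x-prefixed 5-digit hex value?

reg_0 = 0x8D7F5
clock 1: out=1, reg = 0xC6BFA
clock 2: out=0, reg = 0x635FD
clock 3: out=1, reg = 0x31AFE

0x31AFE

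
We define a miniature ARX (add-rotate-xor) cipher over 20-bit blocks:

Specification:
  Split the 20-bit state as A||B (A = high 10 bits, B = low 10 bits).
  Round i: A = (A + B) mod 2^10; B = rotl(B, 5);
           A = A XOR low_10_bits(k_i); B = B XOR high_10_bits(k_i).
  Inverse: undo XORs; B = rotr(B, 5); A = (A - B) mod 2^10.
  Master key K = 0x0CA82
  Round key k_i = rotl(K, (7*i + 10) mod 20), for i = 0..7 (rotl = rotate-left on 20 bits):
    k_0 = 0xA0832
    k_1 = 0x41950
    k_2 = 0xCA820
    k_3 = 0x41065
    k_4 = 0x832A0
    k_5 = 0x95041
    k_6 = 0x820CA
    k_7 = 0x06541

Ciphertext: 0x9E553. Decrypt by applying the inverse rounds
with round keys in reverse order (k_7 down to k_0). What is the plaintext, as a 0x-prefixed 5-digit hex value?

0x3E291

s_0 = ciphertext = 0x9E553
s_1 = InvRound(s_0, k_7) = 0x7B94A
s_2 = InvRound(s_1, k_6) = 0x3285A
s_3 = InvRound(s_2, k_5) = 0xAEDD0
s_4 = InvRound(s_3, k_4) = 0x1F79E
s_5 = InvRound(s_4, k_3) = 0x31354
s_6 = InvRound(s_5, k_2) = 0x487C3
s_7 = InvRound(s_6, k_1) = 0xEECB6
s_8 = InvRound(s_7, k_0) = 0x3E291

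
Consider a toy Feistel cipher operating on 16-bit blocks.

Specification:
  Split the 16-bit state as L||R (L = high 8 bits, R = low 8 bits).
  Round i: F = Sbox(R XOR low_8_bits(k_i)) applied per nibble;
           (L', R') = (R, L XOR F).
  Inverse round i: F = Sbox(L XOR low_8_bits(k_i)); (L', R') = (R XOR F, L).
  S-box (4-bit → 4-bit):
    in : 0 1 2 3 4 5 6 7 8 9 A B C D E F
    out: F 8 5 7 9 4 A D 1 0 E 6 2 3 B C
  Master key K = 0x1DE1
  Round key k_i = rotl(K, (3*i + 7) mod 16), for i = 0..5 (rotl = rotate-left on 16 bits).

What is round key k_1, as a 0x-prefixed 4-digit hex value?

0x8477

K = 0x1DE1
k_0 = rotl(K, (3*0+7) mod 16) = rotl(K, 7) = 0xF08E
k_1 = rotl(K, (3*1+7) mod 16) = rotl(K, 10) = 0x8477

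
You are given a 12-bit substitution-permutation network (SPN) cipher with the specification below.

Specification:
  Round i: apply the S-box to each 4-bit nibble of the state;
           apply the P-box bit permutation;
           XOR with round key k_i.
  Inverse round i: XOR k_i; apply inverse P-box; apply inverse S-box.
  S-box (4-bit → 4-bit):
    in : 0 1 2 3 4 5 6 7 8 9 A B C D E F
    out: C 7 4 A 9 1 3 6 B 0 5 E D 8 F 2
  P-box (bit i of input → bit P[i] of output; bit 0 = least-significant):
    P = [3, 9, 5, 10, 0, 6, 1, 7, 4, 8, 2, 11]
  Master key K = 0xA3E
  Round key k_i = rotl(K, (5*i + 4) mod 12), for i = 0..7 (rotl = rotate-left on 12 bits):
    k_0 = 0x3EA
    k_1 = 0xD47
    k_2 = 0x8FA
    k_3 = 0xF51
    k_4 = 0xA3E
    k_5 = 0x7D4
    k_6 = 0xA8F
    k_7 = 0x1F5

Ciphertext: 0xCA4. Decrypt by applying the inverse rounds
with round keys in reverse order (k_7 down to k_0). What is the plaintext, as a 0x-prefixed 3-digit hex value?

s_0 = ciphertext = 0xCA4
s_1 = InvRound(s_0, k_7) = 0x86D
s_2 = InvRound(s_1, k_6) = 0x9B7
s_3 = InvRound(s_2, k_5) = 0xD1B
s_4 = InvRound(s_3, k_4) = 0x75B
s_5 = InvRound(s_4, k_3) = 0xD25
s_6 = InvRound(s_5, k_2) = 0x1E4
s_7 = InvRound(s_6, k_1) = 0xDC0
s_8 = InvRound(s_7, k_0) = 0xD2E

0xD2E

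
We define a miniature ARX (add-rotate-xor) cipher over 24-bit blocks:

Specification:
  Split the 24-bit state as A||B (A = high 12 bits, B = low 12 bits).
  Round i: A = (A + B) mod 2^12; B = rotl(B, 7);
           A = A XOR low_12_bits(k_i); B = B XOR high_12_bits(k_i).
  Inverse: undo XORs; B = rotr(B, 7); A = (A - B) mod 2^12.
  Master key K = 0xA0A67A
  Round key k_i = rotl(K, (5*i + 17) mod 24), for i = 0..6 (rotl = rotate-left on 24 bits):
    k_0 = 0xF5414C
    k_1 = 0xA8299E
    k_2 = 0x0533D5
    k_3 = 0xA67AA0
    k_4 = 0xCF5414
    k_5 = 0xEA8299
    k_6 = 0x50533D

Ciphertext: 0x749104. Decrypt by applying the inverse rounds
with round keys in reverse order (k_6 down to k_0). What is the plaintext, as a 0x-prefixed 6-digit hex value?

s_0 = ciphertext = 0x749104
s_1 = InvRound(s_0, k_6) = 0x44C028
s_2 = InvRound(s_1, k_5) = 0x6B801D
s_3 = InvRound(s_2, k_4) = 0x593D19
s_4 = InvRound(s_3, k_3) = 0xF65FCE
s_5 = InvRound(s_4, k_2) = 0x8F13BF
s_6 = InvRound(s_5, k_1) = 0x9BD7B2
s_7 = InvRound(s_6, k_0) = 0xC20CD1

0xC20CD1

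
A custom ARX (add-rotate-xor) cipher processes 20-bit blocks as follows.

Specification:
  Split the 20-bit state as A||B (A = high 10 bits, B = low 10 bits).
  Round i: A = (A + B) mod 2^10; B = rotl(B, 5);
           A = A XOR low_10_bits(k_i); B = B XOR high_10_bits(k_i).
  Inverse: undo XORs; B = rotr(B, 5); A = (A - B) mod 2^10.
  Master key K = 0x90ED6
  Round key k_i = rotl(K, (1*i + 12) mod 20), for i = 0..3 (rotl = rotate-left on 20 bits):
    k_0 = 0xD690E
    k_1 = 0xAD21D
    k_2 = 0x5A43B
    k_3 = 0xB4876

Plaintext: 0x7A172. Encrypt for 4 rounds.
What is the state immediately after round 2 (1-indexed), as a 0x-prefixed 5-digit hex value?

s_0 = plaintext = 0x7A172
s_1 = Round(s_0, k_0) = 0x95111
s_2 = Round(s_1, k_1) = 0x5E09C
s_3 = Round(s_2, k_2) = 0x8BEED
s_4 = Round(s_3, k_3) = 0x5AB65

0x5E09C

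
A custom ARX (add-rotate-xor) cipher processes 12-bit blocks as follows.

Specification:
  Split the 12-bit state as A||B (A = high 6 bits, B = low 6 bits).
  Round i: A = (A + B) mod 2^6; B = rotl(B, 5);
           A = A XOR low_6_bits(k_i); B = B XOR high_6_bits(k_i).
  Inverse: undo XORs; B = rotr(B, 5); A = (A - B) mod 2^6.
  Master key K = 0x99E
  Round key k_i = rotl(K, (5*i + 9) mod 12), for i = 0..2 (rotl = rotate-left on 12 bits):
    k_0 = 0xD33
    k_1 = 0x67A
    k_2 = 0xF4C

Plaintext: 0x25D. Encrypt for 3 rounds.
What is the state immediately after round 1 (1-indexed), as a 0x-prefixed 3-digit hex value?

0x55A

s_0 = plaintext = 0x25D
s_1 = Round(s_0, k_0) = 0x55A
s_2 = Round(s_1, k_1) = 0x554
s_3 = Round(s_2, k_2) = 0x977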